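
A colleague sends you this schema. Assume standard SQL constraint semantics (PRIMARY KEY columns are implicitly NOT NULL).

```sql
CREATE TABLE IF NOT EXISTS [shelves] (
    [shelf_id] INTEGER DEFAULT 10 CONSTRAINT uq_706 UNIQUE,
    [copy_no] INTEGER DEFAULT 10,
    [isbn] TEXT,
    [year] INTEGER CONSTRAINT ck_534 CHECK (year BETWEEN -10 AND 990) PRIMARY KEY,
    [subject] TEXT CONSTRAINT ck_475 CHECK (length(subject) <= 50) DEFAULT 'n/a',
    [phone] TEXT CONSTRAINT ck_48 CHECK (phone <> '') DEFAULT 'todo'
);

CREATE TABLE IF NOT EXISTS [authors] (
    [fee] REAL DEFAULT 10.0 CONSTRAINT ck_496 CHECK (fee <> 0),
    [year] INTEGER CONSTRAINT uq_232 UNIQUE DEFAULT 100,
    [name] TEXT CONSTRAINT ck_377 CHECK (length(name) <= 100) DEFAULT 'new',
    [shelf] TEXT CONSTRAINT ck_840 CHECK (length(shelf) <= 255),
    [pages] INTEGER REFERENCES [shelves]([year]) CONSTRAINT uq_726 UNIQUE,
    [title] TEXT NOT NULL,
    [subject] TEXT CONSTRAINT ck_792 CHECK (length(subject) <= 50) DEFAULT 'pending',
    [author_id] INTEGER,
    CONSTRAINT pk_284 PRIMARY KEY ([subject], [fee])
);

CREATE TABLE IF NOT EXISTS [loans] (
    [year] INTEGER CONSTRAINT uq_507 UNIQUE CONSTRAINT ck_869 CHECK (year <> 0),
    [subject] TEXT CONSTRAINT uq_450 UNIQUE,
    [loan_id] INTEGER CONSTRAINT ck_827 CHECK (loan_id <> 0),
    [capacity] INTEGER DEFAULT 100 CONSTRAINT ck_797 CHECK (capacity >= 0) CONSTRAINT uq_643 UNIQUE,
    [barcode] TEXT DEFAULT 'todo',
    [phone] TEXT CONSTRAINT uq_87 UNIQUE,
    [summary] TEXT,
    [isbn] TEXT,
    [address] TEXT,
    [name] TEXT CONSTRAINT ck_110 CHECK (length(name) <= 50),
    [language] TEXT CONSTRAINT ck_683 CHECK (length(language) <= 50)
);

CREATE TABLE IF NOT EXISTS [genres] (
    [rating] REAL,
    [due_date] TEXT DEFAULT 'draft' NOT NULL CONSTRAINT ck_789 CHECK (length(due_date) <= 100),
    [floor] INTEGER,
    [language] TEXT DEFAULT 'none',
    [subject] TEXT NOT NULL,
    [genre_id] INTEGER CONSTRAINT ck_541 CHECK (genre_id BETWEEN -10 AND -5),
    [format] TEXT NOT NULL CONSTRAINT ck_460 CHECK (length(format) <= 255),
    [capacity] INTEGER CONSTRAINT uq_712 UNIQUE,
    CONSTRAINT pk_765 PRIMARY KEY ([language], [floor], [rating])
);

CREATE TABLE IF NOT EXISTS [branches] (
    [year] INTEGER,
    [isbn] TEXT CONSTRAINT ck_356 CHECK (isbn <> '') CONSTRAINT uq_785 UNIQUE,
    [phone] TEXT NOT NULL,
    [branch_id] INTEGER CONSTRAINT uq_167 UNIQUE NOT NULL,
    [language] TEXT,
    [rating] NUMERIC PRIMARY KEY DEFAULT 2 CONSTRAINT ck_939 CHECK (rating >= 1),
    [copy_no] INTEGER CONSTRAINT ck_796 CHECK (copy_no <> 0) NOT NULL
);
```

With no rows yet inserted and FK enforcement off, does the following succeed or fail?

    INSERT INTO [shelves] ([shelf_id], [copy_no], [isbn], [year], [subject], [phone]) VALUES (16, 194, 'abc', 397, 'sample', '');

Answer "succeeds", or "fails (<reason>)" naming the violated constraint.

The value '' for phone violates CHECK (phone <> '').

fails (CHECK on phone)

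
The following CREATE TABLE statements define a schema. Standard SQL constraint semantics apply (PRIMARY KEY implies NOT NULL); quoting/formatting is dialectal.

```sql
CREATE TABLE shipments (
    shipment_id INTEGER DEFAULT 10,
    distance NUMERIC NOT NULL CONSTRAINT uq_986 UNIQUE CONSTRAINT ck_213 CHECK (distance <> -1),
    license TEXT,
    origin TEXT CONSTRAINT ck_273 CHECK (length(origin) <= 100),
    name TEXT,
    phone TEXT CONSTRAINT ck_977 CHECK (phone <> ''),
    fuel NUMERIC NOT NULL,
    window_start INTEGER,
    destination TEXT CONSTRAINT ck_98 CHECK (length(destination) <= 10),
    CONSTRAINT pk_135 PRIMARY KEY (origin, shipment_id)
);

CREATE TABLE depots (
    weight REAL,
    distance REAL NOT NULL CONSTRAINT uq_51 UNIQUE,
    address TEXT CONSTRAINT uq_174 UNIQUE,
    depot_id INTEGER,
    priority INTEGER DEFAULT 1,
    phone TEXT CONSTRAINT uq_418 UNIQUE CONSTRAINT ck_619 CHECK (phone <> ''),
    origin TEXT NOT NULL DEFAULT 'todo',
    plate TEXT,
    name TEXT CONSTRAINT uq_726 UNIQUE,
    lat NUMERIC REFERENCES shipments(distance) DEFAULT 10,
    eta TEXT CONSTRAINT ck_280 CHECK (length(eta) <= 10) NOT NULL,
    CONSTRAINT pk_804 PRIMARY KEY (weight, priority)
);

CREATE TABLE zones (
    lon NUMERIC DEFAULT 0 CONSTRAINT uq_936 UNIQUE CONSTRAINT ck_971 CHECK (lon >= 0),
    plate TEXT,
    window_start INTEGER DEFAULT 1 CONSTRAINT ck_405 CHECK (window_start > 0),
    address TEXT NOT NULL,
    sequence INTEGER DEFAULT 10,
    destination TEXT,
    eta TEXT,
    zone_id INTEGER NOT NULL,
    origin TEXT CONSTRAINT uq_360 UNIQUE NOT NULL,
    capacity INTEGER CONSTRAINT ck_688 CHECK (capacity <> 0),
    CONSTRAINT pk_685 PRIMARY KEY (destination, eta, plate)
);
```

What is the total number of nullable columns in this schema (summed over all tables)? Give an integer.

shipments: 5 nullable (license, name, phone, window_start, destination — PK (origin, shipment_id) and explicit NOT NULL columns excluded).
depots: 6 nullable (address, depot_id, phone, plate, name, lat — PK (weight, priority) and explicit NOT NULL columns excluded).
zones: 4 nullable (lon, window_start, sequence, capacity — PK (destination, eta, plate) and explicit NOT NULL columns excluded).
Total: 5 + 6 + 4 = 15.

15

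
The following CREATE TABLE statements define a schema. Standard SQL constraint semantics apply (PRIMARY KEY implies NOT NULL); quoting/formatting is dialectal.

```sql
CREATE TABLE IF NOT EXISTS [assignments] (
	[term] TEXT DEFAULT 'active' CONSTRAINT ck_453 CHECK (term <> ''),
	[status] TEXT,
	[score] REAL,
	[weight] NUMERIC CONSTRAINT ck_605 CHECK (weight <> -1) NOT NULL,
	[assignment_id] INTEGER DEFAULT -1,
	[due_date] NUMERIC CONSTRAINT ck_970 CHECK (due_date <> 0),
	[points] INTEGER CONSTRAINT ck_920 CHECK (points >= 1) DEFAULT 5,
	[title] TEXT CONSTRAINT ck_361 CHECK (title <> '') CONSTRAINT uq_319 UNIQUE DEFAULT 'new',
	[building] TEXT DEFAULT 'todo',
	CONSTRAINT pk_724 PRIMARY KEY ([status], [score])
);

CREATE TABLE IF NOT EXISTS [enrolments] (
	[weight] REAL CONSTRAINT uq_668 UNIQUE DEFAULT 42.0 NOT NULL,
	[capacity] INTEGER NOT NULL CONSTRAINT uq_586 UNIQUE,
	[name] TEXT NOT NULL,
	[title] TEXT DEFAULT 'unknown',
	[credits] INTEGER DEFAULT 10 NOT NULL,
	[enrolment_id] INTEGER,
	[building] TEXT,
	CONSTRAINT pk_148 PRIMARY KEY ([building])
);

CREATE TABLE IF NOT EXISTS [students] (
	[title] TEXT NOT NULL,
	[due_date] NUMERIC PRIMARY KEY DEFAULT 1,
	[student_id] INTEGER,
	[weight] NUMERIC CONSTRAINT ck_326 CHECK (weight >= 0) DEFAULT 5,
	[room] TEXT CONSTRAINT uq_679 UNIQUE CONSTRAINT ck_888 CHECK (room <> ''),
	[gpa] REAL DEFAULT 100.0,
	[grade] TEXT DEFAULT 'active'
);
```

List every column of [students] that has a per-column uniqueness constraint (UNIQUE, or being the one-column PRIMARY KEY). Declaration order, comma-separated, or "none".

due_date, room

- title: no UNIQUE or single-column PK constraint.
- due_date: single-column PRIMARY KEY → unique.
- student_id: no UNIQUE or single-column PK constraint.
- weight: no UNIQUE or single-column PK constraint.
- room: declared UNIQUE → unique.
- gpa: no UNIQUE or single-column PK constraint.
- grade: no UNIQUE or single-column PK constraint.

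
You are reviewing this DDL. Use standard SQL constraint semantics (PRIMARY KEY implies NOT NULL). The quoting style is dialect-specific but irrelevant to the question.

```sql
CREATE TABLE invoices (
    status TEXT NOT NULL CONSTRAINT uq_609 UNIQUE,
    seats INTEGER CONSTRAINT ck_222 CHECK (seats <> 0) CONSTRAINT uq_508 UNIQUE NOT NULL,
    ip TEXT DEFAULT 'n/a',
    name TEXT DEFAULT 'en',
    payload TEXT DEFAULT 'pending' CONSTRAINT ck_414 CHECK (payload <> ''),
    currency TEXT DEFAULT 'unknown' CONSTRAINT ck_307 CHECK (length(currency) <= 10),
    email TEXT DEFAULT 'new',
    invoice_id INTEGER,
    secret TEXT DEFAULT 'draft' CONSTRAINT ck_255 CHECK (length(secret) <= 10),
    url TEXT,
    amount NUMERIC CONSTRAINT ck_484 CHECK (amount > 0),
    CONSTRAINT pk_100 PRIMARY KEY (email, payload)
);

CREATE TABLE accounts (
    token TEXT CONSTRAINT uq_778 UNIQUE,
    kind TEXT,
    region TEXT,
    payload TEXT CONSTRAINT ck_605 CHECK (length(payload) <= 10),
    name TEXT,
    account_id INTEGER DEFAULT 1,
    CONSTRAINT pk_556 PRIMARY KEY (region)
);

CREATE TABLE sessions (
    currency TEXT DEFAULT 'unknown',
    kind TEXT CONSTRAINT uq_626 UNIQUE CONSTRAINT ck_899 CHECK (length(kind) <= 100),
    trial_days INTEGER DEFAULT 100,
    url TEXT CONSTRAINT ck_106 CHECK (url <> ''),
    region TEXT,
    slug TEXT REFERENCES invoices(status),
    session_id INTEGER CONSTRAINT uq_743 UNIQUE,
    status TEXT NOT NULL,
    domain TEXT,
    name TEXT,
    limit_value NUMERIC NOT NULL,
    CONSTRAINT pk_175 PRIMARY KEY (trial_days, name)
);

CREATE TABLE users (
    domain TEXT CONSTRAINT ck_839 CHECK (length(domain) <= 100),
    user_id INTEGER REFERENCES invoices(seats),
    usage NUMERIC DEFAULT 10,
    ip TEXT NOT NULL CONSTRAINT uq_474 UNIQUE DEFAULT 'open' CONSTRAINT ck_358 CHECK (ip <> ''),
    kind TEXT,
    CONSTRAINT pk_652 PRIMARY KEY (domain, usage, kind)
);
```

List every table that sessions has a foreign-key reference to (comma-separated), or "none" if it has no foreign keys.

invoices

- slug REFERENCES invoices(status).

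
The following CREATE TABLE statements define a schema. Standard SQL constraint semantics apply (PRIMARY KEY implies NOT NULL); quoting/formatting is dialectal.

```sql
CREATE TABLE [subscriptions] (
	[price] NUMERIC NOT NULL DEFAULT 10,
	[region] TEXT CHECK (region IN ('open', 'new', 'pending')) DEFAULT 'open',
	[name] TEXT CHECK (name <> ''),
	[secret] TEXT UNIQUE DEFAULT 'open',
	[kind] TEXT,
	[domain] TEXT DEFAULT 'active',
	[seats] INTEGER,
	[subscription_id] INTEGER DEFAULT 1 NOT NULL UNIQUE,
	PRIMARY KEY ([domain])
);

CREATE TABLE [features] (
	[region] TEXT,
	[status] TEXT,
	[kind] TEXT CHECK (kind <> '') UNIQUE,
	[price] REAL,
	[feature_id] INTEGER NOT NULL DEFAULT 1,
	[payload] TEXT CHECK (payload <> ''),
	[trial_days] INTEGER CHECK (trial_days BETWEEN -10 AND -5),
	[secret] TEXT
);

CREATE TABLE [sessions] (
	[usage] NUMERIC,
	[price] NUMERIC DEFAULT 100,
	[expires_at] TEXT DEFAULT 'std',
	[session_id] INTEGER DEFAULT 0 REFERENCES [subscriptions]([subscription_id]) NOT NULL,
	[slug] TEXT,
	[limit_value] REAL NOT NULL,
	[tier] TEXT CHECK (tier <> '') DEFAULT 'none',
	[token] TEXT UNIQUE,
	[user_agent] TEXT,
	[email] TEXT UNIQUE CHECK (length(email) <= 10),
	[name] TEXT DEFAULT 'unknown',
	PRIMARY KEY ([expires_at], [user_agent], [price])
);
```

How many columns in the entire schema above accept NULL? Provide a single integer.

18

subscriptions: 5 nullable (region, name, secret, kind, seats — PK (domain) and explicit NOT NULL columns excluded).
features: 7 nullable (region, status, kind, price, payload, trial_days, secret — PK none and explicit NOT NULL columns excluded).
sessions: 6 nullable (usage, slug, tier, token, email, name — PK (expires_at, user_agent, price) and explicit NOT NULL columns excluded).
Total: 5 + 7 + 6 = 18.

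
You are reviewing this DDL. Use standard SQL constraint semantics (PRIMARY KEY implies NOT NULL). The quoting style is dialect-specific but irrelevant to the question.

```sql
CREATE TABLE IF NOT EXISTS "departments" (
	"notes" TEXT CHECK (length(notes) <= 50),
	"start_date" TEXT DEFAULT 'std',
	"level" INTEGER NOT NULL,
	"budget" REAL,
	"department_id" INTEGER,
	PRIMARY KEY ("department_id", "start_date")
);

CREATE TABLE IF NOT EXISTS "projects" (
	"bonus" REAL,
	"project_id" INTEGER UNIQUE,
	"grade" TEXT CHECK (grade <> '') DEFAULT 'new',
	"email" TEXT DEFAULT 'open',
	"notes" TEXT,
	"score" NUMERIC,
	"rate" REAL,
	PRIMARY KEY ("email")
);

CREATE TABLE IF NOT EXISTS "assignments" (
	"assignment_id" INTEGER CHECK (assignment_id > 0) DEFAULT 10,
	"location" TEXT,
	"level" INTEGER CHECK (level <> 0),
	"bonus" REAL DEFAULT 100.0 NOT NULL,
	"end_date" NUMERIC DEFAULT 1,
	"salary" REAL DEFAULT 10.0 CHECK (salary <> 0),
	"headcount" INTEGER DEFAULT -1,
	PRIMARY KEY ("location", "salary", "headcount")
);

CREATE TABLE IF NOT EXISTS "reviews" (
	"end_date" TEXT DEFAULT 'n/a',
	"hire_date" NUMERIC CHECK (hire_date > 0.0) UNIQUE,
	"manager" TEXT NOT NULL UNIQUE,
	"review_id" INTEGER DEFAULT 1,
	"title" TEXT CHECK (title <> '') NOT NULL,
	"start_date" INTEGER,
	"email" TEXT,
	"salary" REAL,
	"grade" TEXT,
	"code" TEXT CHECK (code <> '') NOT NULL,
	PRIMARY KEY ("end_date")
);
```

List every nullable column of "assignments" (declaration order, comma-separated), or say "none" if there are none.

assignment_id, level, end_date

- assignment_id: CHECK does not forbid NULL (a CHECK constraint passes when its expression is NULL) → nullable.
- location: part of the PRIMARY KEY, which implies NOT NULL → not nullable.
- level: CHECK does not forbid NULL (a CHECK constraint passes when its expression is NULL) → nullable.
- bonus: declared NOT NULL → not nullable.
- end_date: DEFAULT only fills an omitted column; an explicit NULL is still allowed → nullable.
- salary: part of the PRIMARY KEY, which implies NOT NULL → not nullable.
- headcount: part of the PRIMARY KEY, which implies NOT NULL → not nullable.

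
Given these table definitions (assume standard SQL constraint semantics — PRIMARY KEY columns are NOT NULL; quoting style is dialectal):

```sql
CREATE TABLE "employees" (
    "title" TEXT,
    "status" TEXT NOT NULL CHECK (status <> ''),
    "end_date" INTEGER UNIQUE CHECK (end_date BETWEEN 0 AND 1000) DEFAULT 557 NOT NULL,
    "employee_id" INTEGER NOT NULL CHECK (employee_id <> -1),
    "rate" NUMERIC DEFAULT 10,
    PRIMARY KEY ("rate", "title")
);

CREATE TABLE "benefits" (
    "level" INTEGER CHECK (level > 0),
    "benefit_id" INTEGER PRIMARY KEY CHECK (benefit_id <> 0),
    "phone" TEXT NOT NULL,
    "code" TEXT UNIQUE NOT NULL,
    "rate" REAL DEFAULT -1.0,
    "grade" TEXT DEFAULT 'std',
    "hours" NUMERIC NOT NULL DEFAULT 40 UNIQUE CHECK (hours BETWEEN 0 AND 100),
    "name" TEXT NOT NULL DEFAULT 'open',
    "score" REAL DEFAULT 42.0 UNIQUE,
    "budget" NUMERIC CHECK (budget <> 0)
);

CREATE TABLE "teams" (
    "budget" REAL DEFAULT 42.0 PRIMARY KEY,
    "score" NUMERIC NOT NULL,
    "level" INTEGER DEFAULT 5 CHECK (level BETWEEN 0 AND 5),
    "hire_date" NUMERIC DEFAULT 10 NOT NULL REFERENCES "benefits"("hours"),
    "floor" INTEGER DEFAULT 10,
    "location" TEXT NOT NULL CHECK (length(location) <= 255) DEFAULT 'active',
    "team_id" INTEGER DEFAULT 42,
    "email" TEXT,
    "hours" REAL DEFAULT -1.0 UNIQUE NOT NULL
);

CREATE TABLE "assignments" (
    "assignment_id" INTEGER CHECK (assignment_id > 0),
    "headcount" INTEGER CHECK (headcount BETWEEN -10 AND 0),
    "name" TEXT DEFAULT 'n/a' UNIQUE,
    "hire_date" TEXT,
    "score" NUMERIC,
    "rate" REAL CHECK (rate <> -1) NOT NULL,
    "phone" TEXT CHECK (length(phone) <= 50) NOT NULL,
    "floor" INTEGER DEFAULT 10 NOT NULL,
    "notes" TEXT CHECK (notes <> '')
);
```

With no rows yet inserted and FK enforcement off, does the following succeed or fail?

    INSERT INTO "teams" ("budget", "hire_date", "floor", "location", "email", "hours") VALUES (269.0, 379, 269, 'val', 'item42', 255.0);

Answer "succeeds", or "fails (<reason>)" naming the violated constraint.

fails (NOT NULL on score)

score is omitted from the column list and has no DEFAULT, so it would receive NULL.
But score is declared NOT NULL.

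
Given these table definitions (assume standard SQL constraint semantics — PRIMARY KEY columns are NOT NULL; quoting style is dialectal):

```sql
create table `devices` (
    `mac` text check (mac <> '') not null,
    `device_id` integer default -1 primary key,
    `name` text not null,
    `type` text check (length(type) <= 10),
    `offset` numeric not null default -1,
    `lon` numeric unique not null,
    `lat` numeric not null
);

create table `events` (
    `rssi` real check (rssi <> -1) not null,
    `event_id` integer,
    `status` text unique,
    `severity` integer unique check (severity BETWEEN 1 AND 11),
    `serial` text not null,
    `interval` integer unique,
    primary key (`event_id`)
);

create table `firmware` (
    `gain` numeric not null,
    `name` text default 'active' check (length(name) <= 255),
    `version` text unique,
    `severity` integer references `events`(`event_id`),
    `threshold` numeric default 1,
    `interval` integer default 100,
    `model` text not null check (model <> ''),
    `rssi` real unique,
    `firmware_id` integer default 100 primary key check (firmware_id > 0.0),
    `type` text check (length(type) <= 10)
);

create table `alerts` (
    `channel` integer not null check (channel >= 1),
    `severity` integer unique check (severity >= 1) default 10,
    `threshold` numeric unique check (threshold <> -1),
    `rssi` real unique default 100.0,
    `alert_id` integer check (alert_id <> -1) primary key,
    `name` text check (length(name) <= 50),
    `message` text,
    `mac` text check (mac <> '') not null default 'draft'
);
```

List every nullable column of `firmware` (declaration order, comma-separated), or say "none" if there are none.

- gain: declared NOT NULL → not nullable.
- name: CHECK does not forbid NULL (a CHECK constraint passes when its expression is NULL) → nullable.
- version: UNIQUE does not imply NOT NULL → nullable.
- severity: a foreign key column may be NULL unless separately constrained → nullable.
- threshold: DEFAULT only fills an omitted column; an explicit NULL is still allowed → nullable.
- interval: DEFAULT only fills an omitted column; an explicit NULL is still allowed → nullable.
- model: declared NOT NULL → not nullable.
- rssi: UNIQUE does not imply NOT NULL → nullable.
- firmware_id: part of the PRIMARY KEY, which implies NOT NULL → not nullable.
- type: CHECK does not forbid NULL (a CHECK constraint passes when its expression is NULL) → nullable.

name, version, severity, threshold, interval, rssi, type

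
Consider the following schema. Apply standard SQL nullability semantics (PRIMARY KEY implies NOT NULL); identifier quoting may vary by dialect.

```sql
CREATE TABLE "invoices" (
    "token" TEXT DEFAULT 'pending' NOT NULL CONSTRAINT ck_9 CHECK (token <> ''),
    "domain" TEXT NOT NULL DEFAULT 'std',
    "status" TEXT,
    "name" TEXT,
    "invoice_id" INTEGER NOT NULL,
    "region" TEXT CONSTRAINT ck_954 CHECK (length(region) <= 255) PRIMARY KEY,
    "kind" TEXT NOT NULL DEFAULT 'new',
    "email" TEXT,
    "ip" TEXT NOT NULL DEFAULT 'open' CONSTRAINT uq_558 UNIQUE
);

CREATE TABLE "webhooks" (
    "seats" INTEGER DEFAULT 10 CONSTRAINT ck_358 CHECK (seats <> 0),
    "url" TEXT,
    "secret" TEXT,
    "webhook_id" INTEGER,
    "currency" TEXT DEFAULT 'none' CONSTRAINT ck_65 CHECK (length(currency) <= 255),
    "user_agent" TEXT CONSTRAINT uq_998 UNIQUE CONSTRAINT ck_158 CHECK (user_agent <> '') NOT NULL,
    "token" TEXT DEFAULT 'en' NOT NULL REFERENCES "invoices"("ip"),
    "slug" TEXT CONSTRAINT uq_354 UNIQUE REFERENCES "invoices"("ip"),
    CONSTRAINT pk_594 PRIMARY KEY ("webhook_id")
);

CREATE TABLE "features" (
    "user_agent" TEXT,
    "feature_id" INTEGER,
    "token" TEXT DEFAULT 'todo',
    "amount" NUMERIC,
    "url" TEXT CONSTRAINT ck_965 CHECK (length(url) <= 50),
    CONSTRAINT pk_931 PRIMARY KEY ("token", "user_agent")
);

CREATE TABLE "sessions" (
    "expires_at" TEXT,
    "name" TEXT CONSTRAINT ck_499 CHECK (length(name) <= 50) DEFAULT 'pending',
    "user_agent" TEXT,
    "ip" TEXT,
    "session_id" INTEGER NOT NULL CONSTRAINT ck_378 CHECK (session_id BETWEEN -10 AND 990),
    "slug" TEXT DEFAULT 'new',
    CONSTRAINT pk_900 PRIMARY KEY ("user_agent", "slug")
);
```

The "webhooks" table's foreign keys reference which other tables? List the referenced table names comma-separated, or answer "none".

invoices

- token REFERENCES invoices(ip).
- slug REFERENCES invoices(ip).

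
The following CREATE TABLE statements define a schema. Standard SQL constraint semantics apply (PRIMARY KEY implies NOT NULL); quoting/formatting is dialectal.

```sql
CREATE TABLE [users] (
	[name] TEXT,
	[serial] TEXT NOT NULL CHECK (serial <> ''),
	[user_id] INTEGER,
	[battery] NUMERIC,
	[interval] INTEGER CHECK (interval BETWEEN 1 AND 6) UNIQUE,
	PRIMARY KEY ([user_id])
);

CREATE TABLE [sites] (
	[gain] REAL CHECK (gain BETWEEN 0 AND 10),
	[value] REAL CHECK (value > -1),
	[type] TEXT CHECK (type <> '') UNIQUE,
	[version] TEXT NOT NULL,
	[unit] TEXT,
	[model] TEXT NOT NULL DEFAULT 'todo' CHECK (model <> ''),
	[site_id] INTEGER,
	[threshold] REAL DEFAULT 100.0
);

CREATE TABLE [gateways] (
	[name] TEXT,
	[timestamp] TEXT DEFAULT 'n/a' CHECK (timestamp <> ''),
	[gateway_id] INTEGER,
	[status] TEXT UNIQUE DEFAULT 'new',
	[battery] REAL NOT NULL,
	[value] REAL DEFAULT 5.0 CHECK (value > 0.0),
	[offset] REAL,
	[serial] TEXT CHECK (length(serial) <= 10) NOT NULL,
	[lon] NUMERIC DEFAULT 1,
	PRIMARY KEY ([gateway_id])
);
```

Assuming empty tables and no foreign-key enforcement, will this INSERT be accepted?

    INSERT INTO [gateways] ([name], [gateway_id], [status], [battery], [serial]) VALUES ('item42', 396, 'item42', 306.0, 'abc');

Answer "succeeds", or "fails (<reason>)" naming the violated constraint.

NOT NULL columns: battery is supplied; gateway_id is supplied; serial is supplied.
CHECK constraints: 'abc' satisfies (length(serial) <= 10).
No constraint is violated.

succeeds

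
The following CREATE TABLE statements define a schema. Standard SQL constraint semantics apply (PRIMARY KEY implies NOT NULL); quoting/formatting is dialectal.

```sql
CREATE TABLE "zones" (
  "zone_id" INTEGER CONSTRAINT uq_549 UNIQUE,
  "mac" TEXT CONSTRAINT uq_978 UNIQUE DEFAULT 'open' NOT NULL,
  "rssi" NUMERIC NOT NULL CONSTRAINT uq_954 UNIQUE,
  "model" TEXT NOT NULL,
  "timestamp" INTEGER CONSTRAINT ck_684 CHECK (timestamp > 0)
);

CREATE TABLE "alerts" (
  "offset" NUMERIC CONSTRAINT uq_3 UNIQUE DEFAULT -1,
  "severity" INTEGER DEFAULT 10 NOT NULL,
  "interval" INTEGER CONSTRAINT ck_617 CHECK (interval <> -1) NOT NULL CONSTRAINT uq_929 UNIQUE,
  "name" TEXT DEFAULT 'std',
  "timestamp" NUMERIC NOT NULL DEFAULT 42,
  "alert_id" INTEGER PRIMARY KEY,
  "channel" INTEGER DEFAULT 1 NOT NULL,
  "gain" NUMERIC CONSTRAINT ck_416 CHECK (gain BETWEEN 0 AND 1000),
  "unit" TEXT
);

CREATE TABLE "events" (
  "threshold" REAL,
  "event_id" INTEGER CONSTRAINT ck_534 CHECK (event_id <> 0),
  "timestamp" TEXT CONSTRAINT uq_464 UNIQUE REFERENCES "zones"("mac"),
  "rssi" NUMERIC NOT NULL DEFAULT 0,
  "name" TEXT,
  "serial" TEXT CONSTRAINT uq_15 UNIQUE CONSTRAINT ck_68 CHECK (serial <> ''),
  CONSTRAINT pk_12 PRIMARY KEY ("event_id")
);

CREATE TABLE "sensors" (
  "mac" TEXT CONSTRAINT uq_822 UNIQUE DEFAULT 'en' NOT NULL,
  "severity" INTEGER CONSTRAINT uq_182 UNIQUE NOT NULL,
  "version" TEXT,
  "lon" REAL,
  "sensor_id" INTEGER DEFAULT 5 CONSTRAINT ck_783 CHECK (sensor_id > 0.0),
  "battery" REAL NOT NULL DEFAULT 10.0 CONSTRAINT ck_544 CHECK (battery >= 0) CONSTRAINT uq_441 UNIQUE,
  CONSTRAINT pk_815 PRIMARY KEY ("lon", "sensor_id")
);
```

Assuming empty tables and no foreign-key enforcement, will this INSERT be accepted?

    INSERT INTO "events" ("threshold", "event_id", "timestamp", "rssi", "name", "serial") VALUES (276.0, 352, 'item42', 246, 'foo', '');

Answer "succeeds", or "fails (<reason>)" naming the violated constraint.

fails (CHECK on serial)

The value '' for serial violates CHECK (serial <> '').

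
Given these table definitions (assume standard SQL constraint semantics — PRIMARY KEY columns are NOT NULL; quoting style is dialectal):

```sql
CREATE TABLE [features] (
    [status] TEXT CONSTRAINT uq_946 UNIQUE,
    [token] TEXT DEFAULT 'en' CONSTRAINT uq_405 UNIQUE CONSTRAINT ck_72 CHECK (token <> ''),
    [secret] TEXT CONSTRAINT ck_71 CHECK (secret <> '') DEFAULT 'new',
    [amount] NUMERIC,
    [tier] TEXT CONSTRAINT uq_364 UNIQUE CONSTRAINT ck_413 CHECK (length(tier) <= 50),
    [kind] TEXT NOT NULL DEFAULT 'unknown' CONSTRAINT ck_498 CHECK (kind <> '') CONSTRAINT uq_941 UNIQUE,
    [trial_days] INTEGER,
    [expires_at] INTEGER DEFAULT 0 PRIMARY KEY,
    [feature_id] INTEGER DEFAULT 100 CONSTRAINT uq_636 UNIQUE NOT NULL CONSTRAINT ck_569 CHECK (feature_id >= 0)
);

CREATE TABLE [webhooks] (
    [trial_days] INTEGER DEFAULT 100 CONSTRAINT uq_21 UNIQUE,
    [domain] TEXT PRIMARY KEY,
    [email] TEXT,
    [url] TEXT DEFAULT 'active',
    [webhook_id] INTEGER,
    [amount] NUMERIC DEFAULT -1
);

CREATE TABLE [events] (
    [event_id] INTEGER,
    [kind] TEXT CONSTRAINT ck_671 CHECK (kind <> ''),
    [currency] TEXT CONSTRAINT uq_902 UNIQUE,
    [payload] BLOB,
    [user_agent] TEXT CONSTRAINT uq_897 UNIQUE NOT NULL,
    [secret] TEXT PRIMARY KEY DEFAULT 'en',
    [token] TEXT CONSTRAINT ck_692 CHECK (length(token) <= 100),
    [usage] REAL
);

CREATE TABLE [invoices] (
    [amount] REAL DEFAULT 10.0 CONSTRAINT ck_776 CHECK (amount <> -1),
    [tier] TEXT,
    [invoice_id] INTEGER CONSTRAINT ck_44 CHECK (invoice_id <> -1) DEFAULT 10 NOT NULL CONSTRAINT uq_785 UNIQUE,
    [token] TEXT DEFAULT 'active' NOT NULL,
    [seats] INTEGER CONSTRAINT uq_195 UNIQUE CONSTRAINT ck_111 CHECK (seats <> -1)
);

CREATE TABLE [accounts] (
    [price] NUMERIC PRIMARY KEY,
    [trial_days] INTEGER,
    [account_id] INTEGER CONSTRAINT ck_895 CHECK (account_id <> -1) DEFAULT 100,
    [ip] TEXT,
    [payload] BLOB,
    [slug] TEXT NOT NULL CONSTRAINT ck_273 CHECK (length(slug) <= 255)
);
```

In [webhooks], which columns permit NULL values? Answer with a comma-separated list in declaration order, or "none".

- trial_days: UNIQUE does not imply NOT NULL → nullable.
- domain: part of the PRIMARY KEY, which implies NOT NULL → not nullable.
- email: no NOT NULL constraint applies → nullable.
- url: DEFAULT only fills an omitted column; an explicit NULL is still allowed → nullable.
- webhook_id: no NOT NULL constraint applies → nullable.
- amount: DEFAULT only fills an omitted column; an explicit NULL is still allowed → nullable.

trial_days, email, url, webhook_id, amount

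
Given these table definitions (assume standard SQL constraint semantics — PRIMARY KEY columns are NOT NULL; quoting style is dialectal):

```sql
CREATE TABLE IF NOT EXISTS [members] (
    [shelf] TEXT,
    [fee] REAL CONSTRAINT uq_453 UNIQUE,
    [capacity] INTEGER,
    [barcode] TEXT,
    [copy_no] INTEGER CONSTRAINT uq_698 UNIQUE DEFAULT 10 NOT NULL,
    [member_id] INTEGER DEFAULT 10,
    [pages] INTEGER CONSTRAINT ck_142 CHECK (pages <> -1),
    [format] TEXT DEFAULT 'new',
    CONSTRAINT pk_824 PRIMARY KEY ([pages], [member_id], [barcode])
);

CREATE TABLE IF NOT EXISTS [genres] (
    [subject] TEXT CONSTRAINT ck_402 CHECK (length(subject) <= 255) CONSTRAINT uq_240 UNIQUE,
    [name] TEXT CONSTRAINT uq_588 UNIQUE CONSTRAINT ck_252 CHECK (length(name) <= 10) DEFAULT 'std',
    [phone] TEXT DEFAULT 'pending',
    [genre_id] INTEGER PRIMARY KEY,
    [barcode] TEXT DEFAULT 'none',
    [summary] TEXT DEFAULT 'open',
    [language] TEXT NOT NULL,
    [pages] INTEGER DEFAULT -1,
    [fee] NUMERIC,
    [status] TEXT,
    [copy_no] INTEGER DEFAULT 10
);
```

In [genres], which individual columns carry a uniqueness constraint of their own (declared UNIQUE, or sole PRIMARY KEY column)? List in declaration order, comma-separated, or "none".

subject, name, genre_id

- subject: declared UNIQUE → unique.
- name: declared UNIQUE → unique.
- phone: no UNIQUE or single-column PK constraint.
- genre_id: single-column PRIMARY KEY → unique.
- barcode: no UNIQUE or single-column PK constraint.
- summary: no UNIQUE or single-column PK constraint.
- language: no UNIQUE or single-column PK constraint.
- pages: no UNIQUE or single-column PK constraint.
- fee: no UNIQUE or single-column PK constraint.
- status: no UNIQUE or single-column PK constraint.
- copy_no: no UNIQUE or single-column PK constraint.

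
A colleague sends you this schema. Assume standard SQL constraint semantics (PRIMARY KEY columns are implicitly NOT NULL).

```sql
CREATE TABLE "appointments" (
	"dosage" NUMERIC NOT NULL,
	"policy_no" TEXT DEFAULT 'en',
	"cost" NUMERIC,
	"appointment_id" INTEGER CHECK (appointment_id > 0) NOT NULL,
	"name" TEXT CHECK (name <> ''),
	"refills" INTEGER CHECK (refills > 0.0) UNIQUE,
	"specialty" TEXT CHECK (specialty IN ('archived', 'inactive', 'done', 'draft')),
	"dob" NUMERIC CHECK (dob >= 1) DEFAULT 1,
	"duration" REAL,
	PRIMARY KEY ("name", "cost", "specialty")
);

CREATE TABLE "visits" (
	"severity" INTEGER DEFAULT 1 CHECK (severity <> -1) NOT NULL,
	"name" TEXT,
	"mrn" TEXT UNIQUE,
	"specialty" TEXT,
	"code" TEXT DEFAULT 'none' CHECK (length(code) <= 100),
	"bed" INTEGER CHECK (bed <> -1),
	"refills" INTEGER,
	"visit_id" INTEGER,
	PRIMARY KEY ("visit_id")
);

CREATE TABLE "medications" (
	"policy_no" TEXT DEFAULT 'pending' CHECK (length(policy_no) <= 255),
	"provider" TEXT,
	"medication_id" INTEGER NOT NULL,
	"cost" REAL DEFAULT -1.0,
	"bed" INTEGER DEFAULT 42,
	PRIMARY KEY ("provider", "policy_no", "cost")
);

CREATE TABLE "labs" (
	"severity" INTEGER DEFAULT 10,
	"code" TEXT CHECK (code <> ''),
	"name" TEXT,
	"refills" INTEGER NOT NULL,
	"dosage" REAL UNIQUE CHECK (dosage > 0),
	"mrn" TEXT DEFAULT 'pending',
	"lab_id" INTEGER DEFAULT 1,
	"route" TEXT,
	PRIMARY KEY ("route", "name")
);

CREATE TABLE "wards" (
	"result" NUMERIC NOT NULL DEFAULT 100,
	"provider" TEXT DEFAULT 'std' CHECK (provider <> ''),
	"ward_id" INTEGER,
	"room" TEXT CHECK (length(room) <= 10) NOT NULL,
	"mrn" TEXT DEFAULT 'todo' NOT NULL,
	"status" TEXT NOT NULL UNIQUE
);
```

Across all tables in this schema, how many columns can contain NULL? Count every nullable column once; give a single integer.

18

appointments: 4 nullable (policy_no, refills, dob, duration — PK (name, cost, specialty) and explicit NOT NULL columns excluded).
visits: 6 nullable (name, mrn, specialty, code, bed, refills — PK (visit_id) and explicit NOT NULL columns excluded).
medications: 1 nullable (bed — PK (provider, policy_no, cost) and explicit NOT NULL columns excluded).
labs: 5 nullable (severity, code, dosage, mrn, lab_id — PK (route, name) and explicit NOT NULL columns excluded).
wards: 2 nullable (provider, ward_id — PK none and explicit NOT NULL columns excluded).
Total: 4 + 6 + 1 + 5 + 2 = 18.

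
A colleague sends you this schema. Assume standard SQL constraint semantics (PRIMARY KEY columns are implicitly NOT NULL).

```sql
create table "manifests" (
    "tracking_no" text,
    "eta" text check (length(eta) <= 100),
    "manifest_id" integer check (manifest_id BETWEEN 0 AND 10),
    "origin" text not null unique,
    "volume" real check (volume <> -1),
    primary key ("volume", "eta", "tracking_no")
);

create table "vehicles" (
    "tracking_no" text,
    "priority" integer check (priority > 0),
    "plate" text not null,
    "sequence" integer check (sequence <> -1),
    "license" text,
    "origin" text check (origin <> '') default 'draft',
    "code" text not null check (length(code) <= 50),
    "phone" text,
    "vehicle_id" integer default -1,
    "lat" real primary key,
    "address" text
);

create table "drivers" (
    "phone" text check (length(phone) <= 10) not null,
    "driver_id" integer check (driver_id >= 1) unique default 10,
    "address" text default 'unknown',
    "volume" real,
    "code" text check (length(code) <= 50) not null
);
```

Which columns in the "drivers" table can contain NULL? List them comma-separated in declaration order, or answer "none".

- phone: declared NOT NULL → not nullable.
- driver_id: CHECK does not forbid NULL (a CHECK constraint passes when its expression is NULL) → nullable.
- address: DEFAULT only fills an omitted column; an explicit NULL is still allowed → nullable.
- volume: no NOT NULL constraint applies → nullable.
- code: declared NOT NULL → not nullable.

driver_id, address, volume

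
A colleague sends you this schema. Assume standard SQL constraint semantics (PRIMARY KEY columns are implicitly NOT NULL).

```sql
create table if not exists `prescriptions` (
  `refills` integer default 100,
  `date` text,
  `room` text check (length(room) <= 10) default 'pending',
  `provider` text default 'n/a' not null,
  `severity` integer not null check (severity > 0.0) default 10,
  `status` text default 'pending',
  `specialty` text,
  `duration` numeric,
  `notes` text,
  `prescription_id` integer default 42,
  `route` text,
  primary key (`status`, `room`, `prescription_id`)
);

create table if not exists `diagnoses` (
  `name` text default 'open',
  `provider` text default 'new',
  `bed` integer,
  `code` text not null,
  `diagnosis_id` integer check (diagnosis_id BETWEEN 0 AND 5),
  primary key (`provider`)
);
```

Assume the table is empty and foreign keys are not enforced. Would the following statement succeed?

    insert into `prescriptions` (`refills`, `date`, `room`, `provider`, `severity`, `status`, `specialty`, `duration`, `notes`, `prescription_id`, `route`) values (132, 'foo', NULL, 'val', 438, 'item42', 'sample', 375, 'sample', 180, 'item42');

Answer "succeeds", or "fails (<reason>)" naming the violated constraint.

room is explicitly set to NULL, but room is part of the PRIMARY KEY (implied NOT NULL).

fails (NOT NULL on room)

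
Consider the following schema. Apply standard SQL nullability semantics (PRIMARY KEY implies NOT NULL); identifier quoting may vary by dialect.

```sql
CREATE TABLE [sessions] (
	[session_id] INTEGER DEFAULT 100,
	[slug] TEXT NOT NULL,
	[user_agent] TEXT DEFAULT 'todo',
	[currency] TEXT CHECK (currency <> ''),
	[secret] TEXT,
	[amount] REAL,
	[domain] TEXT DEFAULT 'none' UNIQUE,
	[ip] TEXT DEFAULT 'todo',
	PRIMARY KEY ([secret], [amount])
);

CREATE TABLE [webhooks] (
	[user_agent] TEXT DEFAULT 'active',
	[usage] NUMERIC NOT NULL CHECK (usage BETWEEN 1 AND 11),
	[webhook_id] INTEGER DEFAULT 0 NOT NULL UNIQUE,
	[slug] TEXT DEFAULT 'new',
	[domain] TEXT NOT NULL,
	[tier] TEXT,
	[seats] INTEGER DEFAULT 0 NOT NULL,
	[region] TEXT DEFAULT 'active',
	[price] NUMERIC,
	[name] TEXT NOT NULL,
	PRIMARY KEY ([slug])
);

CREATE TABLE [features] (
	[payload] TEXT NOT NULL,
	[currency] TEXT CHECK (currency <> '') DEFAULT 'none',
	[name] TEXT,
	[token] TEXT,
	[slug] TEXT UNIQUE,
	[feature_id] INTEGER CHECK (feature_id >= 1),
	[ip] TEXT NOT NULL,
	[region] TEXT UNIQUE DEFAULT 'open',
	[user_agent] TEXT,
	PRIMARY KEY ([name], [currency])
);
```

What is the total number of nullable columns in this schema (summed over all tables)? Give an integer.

sessions: 5 nullable (session_id, user_agent, currency, domain, ip — PK (secret, amount) and explicit NOT NULL columns excluded).
webhooks: 4 nullable (user_agent, tier, region, price — PK (slug) and explicit NOT NULL columns excluded).
features: 5 nullable (token, slug, feature_id, region, user_agent — PK (name, currency) and explicit NOT NULL columns excluded).
Total: 5 + 4 + 5 = 14.

14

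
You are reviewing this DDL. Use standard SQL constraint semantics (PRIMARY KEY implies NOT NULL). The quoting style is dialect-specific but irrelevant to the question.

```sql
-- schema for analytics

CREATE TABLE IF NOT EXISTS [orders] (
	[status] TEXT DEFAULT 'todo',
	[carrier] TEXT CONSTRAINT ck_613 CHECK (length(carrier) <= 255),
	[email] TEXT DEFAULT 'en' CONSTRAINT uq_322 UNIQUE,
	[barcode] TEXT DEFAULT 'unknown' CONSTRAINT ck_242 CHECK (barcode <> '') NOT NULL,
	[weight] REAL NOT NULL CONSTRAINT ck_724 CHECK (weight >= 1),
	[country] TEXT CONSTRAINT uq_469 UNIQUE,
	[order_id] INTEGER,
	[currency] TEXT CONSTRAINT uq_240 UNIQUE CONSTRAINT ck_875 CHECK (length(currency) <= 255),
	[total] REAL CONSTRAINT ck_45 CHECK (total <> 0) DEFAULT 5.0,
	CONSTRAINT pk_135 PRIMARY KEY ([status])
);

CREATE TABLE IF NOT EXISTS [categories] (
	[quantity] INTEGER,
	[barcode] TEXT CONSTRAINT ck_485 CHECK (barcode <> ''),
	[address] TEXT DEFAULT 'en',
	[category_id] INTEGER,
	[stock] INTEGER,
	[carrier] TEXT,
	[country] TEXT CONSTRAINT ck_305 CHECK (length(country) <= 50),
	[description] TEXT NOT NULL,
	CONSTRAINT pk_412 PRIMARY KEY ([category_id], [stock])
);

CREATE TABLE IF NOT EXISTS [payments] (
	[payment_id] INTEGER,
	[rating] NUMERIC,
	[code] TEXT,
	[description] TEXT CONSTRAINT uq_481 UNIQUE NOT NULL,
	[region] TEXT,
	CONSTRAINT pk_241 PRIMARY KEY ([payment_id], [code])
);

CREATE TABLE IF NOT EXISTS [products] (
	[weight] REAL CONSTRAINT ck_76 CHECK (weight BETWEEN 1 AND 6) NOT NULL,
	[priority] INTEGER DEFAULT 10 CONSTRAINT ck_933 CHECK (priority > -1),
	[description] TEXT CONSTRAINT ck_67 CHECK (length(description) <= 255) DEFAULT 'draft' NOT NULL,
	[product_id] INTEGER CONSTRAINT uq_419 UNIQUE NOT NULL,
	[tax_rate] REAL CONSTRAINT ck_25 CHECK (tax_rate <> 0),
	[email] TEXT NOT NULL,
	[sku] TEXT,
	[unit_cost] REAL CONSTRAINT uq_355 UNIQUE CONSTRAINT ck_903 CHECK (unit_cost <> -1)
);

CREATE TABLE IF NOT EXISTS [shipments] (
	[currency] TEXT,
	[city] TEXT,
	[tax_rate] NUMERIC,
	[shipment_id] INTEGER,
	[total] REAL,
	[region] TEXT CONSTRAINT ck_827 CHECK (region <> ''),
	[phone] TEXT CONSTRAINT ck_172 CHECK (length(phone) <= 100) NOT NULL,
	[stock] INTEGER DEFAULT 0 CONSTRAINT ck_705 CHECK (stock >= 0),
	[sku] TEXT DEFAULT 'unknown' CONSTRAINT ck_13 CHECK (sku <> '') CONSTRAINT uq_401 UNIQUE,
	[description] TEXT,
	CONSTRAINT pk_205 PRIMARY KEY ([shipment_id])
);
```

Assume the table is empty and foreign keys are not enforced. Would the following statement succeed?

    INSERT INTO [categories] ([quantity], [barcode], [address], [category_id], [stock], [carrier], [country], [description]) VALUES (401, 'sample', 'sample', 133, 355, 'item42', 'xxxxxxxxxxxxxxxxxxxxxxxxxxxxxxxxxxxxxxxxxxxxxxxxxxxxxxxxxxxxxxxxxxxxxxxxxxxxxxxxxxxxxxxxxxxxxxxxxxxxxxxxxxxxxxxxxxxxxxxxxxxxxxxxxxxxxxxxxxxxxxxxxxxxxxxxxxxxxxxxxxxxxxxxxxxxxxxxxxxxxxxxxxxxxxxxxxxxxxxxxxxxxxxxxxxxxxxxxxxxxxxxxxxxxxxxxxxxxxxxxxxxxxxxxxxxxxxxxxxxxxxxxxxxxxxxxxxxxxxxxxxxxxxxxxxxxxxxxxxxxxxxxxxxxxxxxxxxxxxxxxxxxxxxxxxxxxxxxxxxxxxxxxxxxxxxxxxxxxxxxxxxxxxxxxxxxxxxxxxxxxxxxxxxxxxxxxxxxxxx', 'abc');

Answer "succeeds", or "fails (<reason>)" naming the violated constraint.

The value 'xxxxxxxxxxxxxxxxxxxxxxxxxxxxxxxxxxxxxxxxxxxxxxxxxxxxxxxxxxxxxxxxxxxxxxxxxxxxxxxxxxxxxxxxxxxxxxxxxxxxxxxxxxxxxxxxxxxxxxxxxxxxxxxxxxxxxxxxxxxxxxxxxxxxxxxxxxxxxxxxxxxxxxxxxxxxxxxxxxxxxxxxxxxxxxxxxxxxxxxxxxxxxxxxxxxxxxxxxxxxxxxxxxxxxxxxxxxxxxxxxxxxxxxxxxxxxxxxxxxxxxxxxxxxxxxxxxxxxxxxxxxxxxxxxxxxxxxxxxxxxxxxxxxxxxxxxxxxxxxxxxxxxxxxxxxxxxxxxxxxxxxxxxxxxxxxxxxxxxxxxxxxxxxxxxxxxxxxxxxxxxxxxxxxxxxxxxxxxxxx' for country violates CHECK (length(country) <= 50).

fails (CHECK on country)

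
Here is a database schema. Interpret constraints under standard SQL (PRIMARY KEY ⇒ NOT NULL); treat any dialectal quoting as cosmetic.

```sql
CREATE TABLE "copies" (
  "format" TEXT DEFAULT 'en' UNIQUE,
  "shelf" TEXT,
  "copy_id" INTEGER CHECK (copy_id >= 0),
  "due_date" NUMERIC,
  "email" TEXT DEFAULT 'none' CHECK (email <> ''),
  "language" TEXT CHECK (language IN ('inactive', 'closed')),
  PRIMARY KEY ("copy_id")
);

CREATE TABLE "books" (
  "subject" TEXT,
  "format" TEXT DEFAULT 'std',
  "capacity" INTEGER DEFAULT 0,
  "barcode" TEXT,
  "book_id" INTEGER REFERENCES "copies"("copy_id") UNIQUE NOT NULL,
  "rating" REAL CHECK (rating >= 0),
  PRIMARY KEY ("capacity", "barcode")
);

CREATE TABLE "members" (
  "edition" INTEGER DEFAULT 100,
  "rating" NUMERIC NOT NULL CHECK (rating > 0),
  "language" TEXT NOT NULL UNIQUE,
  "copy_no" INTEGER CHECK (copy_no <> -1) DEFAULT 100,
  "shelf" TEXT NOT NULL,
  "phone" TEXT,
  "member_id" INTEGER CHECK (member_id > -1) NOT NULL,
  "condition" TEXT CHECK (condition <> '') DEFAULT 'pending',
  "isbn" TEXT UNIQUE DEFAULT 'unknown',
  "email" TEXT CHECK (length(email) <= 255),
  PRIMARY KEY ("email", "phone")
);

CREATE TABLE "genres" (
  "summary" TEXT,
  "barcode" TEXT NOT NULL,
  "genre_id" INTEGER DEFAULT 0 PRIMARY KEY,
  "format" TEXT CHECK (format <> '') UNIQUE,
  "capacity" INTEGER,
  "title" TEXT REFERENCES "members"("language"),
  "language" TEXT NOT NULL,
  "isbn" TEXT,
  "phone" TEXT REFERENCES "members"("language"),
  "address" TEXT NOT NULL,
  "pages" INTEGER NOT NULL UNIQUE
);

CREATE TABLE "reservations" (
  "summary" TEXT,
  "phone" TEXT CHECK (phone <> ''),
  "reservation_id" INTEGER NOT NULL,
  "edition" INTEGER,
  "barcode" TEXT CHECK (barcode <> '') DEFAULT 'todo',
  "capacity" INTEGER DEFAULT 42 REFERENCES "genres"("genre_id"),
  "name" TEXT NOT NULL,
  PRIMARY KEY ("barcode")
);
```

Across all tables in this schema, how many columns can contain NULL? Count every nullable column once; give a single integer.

22

copies: 5 nullable (format, shelf, due_date, email, language — PK (copy_id) and explicit NOT NULL columns excluded).
books: 3 nullable (subject, format, rating — PK (capacity, barcode) and explicit NOT NULL columns excluded).
members: 4 nullable (edition, copy_no, condition, isbn — PK (email, phone) and explicit NOT NULL columns excluded).
genres: 6 nullable (summary, format, capacity, title, isbn, phone — PK (genre_id) and explicit NOT NULL columns excluded).
reservations: 4 nullable (summary, phone, edition, capacity — PK (barcode) and explicit NOT NULL columns excluded).
Total: 5 + 3 + 4 + 6 + 4 = 22.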